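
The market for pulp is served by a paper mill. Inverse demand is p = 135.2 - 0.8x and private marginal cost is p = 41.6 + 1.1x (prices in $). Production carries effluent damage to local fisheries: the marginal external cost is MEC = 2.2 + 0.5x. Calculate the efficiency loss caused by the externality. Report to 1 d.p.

DWL = $150.0

Market equilibrium (private): 41.6 + 1.1x = 135.2 - 0.8x → x_m = 49.2632.
Social marginal cost = private MC + MEC = 43.8 + 1.6x.
Set SMC = demand: 43.8 + 1.6x = 135.2 - 0.8x → x* = 38.0833.
The loss is the area between SMC and demand from x* to x_m; with linear curves that's a triangle of height MEC(x_m).
DWL = ½ × 11.1799 × 26.8316 = 149.9873.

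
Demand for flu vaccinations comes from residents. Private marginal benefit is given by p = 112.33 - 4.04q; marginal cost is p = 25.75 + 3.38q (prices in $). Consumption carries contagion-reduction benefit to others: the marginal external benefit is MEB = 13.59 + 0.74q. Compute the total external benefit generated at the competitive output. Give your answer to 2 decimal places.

Market equilibrium (private): 25.75 + 3.38q = 112.33 - 4.04q → q_m = 11.6685.
Total external benefit = ∫₀^{q_m} (13.59 + 0.74q) dq = 13.59×11.6685 + ½×0.74×11.6685² = 208.9519.

$208.95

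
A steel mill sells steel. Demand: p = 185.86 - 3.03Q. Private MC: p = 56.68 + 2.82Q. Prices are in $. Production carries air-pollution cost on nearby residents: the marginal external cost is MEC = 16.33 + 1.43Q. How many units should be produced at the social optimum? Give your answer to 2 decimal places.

Q* = 15.50

Social marginal cost = private MC + MEC = 73.01 + 4.25Q.
Set SMC = demand: 73.01 + 4.25Q = 185.86 - 3.03Q → Q* = 15.5014.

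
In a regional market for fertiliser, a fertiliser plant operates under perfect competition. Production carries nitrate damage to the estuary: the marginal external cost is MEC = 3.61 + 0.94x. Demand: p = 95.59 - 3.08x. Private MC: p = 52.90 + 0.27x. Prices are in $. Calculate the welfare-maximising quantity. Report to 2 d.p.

x* = 9.11

Social marginal cost = private MC + MEC = 56.51 + 1.21x.
Set SMC = demand: 56.51 + 1.21x = 95.59 - 3.08x → x* = 9.1096.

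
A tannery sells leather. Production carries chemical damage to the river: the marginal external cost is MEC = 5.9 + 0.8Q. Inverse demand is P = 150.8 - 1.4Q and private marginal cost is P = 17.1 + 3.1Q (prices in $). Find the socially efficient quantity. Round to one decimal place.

Q* = 24.1

Social marginal cost = private MC + MEC = 23.0 + 3.9Q.
Set SMC = demand: 23.0 + 3.9Q = 150.8 - 1.4Q → Q* = 24.1132.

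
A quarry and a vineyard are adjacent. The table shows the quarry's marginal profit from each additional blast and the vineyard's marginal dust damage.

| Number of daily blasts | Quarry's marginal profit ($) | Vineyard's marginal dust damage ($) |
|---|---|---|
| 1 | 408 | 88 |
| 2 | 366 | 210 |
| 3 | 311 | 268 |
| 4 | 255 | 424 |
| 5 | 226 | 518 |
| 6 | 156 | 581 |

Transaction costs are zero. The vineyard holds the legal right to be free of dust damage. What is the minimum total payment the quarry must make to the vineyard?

$566

Efficient level: marginal profit ≥ marginal dust damage through level 3, so k* = 3.
With the vineyard holding the right, the quarry must at least compensate total damage at k*: 88 + 210 + 268 = 566.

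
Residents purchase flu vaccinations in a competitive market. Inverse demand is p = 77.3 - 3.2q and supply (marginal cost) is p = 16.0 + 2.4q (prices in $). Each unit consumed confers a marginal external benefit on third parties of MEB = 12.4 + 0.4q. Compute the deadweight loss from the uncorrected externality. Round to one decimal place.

Market equilibrium (private): 16.0 + 2.4q = 77.3 - 3.2q → q_m = 10.9464.
Social marginal benefit = demand + MEB = 89.7 - 2.8q.
Set SMB = MC: 89.7 - 2.8q = 16.0 + 2.4q → q* = 14.1731.
Between q* and q_m the wedge SMB − MC runs linearly from 0 to MEB(q_m), so the loss is a triangle.
DWL = ½ × 3.2267 × 16.7786 = 27.0698.

DWL = $27.1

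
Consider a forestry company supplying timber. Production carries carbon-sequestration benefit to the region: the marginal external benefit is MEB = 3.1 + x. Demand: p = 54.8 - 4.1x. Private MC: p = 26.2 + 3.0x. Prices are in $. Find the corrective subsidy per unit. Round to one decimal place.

Social marginal cost = private MC − MEB = 23.1 + 2.0x.
Set SMC = demand: 23.1 + 2.0x = 54.8 - 4.1x → x* = 5.1967.
The Pigouvian subsidy equals MEB at x*: 3.1 + 1.0×5.1967 = 8.2967.

subsidy = $8.3 per unit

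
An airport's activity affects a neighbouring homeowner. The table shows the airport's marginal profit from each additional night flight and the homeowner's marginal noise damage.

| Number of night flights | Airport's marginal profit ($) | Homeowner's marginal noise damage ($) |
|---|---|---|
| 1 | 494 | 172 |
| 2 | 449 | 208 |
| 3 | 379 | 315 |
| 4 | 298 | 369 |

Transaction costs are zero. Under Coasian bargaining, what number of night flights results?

3

Bargaining reaches the level where marginal profit last exceeds marginal noise damage.
That holds through level 3 (379 ≥ 315) but not at 4 (298 < 369).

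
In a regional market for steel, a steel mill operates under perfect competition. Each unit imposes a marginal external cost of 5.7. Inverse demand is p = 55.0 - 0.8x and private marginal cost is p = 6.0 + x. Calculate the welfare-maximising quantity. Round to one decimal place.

Social marginal cost = private MC + MEC = 11.7 + x.
Set SMC = demand: 11.7 + x = 55.0 - 0.8x → x* = 24.0556.

x* = 24.1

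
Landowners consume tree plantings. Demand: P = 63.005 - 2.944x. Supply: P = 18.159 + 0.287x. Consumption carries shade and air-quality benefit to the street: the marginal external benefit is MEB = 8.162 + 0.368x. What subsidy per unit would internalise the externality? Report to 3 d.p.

Social marginal benefit = demand + MEB = 71.167 - 2.576x.
Set SMB = MC: 71.167 - 2.576x = 18.159 + 0.287x → x* = 18.5148.
The Pigouvian subsidy equals MEB at x*: 8.162 + 0.368×18.5148 = 14.9754.

subsidy = 14.975 per unit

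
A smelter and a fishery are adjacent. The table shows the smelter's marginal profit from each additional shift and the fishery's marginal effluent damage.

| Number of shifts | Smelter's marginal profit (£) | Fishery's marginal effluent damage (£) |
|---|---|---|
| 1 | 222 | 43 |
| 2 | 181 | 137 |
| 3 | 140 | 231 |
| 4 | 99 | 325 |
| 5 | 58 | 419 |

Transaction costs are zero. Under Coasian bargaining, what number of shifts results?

2

Bargaining reaches the level where marginal profit last exceeds marginal effluent damage.
That holds through level 2 (181 ≥ 137) but not at 3 (140 < 231).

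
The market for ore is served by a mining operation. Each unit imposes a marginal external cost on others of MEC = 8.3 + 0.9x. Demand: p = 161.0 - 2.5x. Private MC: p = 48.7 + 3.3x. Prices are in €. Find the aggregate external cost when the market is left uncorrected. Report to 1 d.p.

€329.4

Market equilibrium (private): 48.7 + 3.3x = 161.0 - 2.5x → x_m = 19.3621.
Total external cost = ∫₀^{x_m} (8.3 + 0.9x) dx = 8.3×19.3621 + ½×0.9×19.3621² = 329.4063.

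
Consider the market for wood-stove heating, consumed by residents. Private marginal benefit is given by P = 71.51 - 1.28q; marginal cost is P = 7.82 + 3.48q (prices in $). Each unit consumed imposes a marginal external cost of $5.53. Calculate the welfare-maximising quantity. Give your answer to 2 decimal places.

Social marginal benefit = demand − MEC = 65.98 - 1.28q.
Set SMB = MC: 65.98 - 1.28q = 7.82 + 3.48q → q* = 12.2185.

q* = 12.22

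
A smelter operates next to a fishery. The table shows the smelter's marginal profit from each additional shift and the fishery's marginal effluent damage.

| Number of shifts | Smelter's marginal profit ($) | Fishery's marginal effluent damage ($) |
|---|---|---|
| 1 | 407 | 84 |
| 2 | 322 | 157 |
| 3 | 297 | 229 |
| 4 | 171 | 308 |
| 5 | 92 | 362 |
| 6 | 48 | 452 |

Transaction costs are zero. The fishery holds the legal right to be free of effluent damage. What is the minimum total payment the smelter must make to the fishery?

$470

Efficient level: marginal profit ≥ marginal effluent damage through level 3, so k* = 3.
With the fishery holding the right, the smelter must at least compensate total damage at k*: 84 + 157 + 229 = 470.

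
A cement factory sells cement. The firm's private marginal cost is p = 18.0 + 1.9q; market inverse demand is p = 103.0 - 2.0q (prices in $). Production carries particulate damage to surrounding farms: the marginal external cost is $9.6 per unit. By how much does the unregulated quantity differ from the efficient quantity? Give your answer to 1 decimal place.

2.5 units

Market equilibrium (private): 18.0 + 1.9q = 103.0 - 2.0q → q_m = 21.7949.
Social marginal cost = private MC + MEC = 27.6 + 1.9q.
Set SMC = demand: 27.6 + 1.9q = 103.0 - 2.0q → q* = 19.3333.
Gap = |21.7949 − 19.3333| = 2.4616.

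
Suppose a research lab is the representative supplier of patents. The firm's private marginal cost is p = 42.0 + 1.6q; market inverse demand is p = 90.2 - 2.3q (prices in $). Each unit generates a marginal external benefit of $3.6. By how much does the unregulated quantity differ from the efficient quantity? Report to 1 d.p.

0.9 units

Market equilibrium (private): 42.0 + 1.6q = 90.2 - 2.3q → q_m = 12.3590.
Social marginal cost = private MC − MEB = 38.4 + 1.6q.
Set SMC = demand: 38.4 + 1.6q = 90.2 - 2.3q → q* = 13.2821.
Gap = |12.3590 − 13.2821| = 0.9231.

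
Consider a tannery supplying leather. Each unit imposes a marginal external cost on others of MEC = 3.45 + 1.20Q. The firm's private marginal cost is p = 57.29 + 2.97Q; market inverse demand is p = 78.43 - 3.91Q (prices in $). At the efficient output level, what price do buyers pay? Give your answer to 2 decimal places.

Social marginal cost = private MC + MEC = 60.74 + 4.17Q.
Set SMC = demand: 60.74 + 4.17Q = 78.43 - 3.91Q → Q* = 2.1894.
Consumer price on the demand curve at Q*: 78.43 − 3.91×2.1894 = 69.8694.

P = $69.87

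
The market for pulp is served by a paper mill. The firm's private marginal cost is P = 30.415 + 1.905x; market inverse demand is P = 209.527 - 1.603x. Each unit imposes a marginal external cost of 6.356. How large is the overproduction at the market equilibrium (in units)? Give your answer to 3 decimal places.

Market equilibrium (private): 30.415 + 1.905x = 209.527 - 1.603x → x_m = 51.0582.
Social marginal cost = private MC + MEC = 36.771 + 1.905x.
Set SMC = demand: 36.771 + 1.905x = 209.527 - 1.603x → x* = 49.2463.
Gap = |51.0582 − 49.2463| = 1.8119.

1.812 units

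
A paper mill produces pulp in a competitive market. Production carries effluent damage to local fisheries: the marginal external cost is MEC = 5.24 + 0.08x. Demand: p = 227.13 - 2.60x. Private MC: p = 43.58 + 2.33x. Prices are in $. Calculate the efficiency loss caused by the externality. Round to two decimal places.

Market equilibrium (private): 43.58 + 2.33x = 227.13 - 2.60x → x_m = 37.2312.
Social marginal cost = private MC + MEC = 48.82 + 2.41x.
Set SMC = demand: 48.82 + 2.41x = 227.13 - 2.60x → x* = 35.5908.
The welfare-loss triangle has base |x_m − x*| and height MEC(x_m) (the vertical gap between SMC and demand is zero at x* and MEC at x_m).
DWL = ½ × 1.6404 × 8.2185 = 6.7408.

DWL = $6.74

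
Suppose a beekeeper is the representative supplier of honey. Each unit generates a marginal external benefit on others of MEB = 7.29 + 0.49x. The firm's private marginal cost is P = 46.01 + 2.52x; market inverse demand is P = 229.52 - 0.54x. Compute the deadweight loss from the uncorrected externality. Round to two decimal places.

Market equilibrium (private): 46.01 + 2.52x = 229.52 - 0.54x → x_m = 59.9706.
Social marginal cost = private MC − MEB = 38.72 + 2.03x.
Set SMC = demand: 38.72 + 2.03x = 229.52 - 0.54x → x* = 74.2412.
The welfare-loss triangle has base |x_m − x*| and height MEB(x_m) (the vertical gap between SMC and demand is zero at x* and MEB at x_m).
DWL = ½ × 14.2706 × 36.6756 = 261.6914.

DWL = 261.69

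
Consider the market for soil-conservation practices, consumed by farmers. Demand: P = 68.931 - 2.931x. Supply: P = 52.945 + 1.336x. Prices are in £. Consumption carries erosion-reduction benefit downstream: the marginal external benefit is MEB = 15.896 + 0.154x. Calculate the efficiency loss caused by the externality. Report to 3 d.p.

DWL = £32.988

Market equilibrium (private): 52.945 + 1.336x = 68.931 - 2.931x → x_m = 3.7464.
Social marginal benefit = demand + MEB = 84.827 - 2.777x.
Set SMB = MC: 84.827 - 2.777x = 52.945 + 1.336x → x* = 7.7515.
The welfare-loss triangle has base |x_m − x*| and height MEB(x_m) (the vertical gap between SMB and MC is zero at x* and MEB at x_m).
DWL = ½ × 4.0051 × 16.4729 = 32.9878.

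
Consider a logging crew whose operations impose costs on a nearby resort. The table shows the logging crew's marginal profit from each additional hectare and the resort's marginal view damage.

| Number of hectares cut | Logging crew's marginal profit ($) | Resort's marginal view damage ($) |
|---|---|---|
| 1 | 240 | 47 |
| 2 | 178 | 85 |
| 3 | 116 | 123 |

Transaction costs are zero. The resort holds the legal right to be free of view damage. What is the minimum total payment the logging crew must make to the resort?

Efficient level: marginal profit ≥ marginal view damage through level 2, so k* = 2.
With the resort holding the right, the logging crew must at least compensate total damage at k*: 47 + 85 = 132.

$132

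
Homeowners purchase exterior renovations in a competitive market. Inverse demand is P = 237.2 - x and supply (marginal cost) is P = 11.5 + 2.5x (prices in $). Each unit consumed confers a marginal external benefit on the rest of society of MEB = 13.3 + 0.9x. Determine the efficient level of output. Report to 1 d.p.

x* = 91.9

Social marginal benefit = demand + MEB = 250.5 - 0.1x.
Set SMB = MC: 250.5 - 0.1x = 11.5 + 2.5x → x* = 91.9231.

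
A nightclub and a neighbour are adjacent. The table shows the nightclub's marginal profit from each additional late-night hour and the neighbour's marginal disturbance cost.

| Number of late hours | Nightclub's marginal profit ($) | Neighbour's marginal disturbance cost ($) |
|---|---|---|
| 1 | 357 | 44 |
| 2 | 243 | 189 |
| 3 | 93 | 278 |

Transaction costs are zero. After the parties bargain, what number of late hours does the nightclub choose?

Bargaining reaches the level where marginal profit last exceeds marginal disturbance cost.
That holds through level 2 (243 ≥ 189) but not at 3 (93 < 278).

2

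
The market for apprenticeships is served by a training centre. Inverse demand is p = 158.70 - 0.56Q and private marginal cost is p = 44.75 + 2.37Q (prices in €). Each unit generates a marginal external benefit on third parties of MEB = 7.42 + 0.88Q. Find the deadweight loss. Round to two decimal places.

Market equilibrium (private): 44.75 + 2.37Q = 158.70 - 0.56Q → Q_m = 38.8908.
Social marginal cost = private MC − MEB = 37.33 + 1.49Q.
Set SMC = demand: 37.33 + 1.49Q = 158.70 - 0.56Q → Q* = 59.2049.
The loss is the area between SMC and demand from Q* to Q_m; with linear curves that's a triangle of height MEB(Q_m).
DWL = ½ × 20.3141 × 41.6439 = 422.9792.

DWL = €422.98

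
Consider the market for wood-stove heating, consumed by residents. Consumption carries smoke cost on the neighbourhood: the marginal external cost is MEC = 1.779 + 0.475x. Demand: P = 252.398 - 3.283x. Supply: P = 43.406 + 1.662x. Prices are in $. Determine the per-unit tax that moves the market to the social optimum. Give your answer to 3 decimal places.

Social marginal benefit = demand − MEC = 250.619 - 3.758x.
Set SMB = MC: 250.619 - 3.758x = 43.406 + 1.662x → x* = 38.2312.
The Pigouvian tax equals MEC at x*: 1.779 + 0.475×38.2312 = 19.9388.

tax = $19.939 per unit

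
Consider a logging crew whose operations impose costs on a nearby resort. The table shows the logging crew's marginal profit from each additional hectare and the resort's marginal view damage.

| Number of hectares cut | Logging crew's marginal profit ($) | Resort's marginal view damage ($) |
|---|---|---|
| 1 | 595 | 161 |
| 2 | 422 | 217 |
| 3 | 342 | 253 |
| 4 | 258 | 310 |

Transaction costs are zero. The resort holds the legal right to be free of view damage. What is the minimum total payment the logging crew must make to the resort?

$631

Efficient level: marginal profit ≥ marginal view damage through level 3, so k* = 3.
With the resort holding the right, the logging crew must at least compensate total damage at k*: 161 + 217 + 253 = 631.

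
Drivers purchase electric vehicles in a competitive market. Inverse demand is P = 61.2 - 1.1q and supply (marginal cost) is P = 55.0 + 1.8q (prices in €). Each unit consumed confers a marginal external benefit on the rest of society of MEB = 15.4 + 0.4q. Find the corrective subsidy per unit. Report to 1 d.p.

subsidy = €18.9 per unit

Social marginal benefit = demand + MEB = 76.6 - 0.7q.
Set SMB = MC: 76.6 - 0.7q = 55.0 + 1.8q → q* = 8.6400.
The Pigouvian subsidy equals MEB at q*: 15.4 + 0.4×8.6400 = 18.8560.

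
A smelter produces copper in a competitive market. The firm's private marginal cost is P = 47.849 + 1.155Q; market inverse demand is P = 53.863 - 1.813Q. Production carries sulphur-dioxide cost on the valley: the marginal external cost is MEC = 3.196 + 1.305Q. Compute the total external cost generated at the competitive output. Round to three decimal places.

9.155

Market equilibrium (private): 47.849 + 1.155Q = 53.863 - 1.813Q → Q_m = 2.0263.
Total external cost = ∫₀^{Q_m} (3.196 + 1.305Q) dQ = 3.196×2.0263 + ½×1.305×2.0263² = 9.1551.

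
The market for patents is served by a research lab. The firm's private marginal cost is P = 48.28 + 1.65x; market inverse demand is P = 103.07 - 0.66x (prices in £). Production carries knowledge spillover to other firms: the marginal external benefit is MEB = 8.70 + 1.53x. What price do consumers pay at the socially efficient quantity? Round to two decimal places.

Social marginal cost = private MC − MEB = 39.58 + 0.12x.
Set SMC = demand: 39.58 + 0.12x = 103.07 - 0.66x → x* = 81.3974.
Consumer price on the demand curve at x*: 103.07 − 0.66×81.3974 = 49.3477.

P = £49.35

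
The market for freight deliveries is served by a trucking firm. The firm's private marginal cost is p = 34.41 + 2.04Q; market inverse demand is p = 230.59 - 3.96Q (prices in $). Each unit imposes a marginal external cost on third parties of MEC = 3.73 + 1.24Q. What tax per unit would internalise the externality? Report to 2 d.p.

Social marginal cost = private MC + MEC = 38.14 + 3.28Q.
Set SMC = demand: 38.14 + 3.28Q = 230.59 - 3.96Q → Q* = 26.5815.
The Pigouvian tax equals MEC at Q*: 3.73 + 1.24×26.5815 = 36.6911.

tax = $36.69 per unit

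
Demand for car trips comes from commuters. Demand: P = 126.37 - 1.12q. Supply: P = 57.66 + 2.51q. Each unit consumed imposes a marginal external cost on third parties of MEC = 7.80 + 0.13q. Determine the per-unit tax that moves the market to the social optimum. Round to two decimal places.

tax = 9.91 per unit

Social marginal benefit = demand − MEC = 118.57 - 1.25q.
Set SMB = MC: 118.57 - 1.25q = 57.66 + 2.51q → q* = 16.1995.
The Pigouvian tax equals MEC at q*: 7.80 + 0.13×16.1995 = 9.9059.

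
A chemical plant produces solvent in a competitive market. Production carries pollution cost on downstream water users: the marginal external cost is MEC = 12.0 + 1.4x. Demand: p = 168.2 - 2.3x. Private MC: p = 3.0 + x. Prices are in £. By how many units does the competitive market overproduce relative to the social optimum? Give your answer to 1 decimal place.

17.5 units

Market equilibrium (private): 3.0 + x = 168.2 - 2.3x → x_m = 50.0606.
Social marginal cost = private MC + MEC = 15.0 + 2.4x.
Set SMC = demand: 15.0 + 2.4x = 168.2 - 2.3x → x* = 32.5957.
Gap = |50.0606 − 32.5957| = 17.4649.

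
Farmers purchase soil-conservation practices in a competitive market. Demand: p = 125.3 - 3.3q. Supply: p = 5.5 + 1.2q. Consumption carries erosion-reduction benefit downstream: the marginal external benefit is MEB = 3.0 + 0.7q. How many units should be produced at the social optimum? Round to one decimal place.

q* = 32.3

Social marginal benefit = demand + MEB = 128.3 - 2.6q.
Set SMB = MC: 128.3 - 2.6q = 5.5 + 1.2q → q* = 32.3158.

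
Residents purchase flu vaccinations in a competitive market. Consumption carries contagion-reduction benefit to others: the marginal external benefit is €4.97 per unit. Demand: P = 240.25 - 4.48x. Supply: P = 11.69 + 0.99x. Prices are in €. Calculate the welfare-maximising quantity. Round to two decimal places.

Social marginal benefit = demand + MEB = 245.22 - 4.48x.
Set SMB = MC: 245.22 - 4.48x = 11.69 + 0.99x → x* = 42.6929.

x* = 42.69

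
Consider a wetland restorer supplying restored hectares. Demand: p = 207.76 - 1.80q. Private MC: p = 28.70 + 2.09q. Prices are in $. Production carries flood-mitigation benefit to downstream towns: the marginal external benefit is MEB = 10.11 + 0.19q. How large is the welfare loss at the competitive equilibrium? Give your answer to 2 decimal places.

Market equilibrium (private): 28.70 + 2.09q = 207.76 - 1.80q → q_m = 46.0308.
Social marginal cost = private MC − MEB = 18.59 + 1.90q.
Set SMC = demand: 18.59 + 1.90q = 207.76 - 1.80q → q* = 51.1270.
The loss is the area between SMC and demand from q* to q_m; with linear curves that's a triangle of height MEB(q_m).
DWL = ½ × 5.0962 × 18.8559 = 48.0467.

DWL = $48.05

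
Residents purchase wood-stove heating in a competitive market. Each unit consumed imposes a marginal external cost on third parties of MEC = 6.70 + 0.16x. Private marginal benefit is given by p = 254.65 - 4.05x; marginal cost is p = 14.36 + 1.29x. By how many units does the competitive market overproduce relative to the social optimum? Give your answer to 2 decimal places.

Market equilibrium (private): 14.36 + 1.29x = 254.65 - 4.05x → x_m = 44.9981.
Social marginal benefit = demand − MEC = 247.95 - 4.21x.
Set SMB = MC: 247.95 - 4.21x = 14.36 + 1.29x → x* = 42.4709.
Gap = |44.9981 − 42.4709| = 2.5272.

2.53 units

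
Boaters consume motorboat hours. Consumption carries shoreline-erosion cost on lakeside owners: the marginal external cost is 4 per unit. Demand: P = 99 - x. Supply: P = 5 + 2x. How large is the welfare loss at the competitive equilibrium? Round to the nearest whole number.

Market equilibrium (private): 5 + 2x = 99 - x → x_m = 31.3333.
Social marginal benefit = demand − MEC = 95 - x.
Set SMB = MC: 95 - x = 5 + 2x → x* = 30.0000.
The loss is the area between SMB and MC from x* to x_m; with linear curves that's a triangle of height MEC(x_m).
DWL = ½ × 1.3333 × 4.0000 = 2.6666.

DWL = 3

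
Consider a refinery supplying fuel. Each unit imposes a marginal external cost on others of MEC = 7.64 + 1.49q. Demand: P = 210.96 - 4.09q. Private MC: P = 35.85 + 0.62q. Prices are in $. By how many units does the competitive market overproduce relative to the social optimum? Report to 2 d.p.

10.17 units

Market equilibrium (private): 35.85 + 0.62q = 210.96 - 4.09q → q_m = 37.1783.
Social marginal cost = private MC + MEC = 43.49 + 2.11q.
Set SMC = demand: 43.49 + 2.11q = 210.96 - 4.09q → q* = 27.0113.
Gap = |37.1783 − 27.0113| = 10.1670.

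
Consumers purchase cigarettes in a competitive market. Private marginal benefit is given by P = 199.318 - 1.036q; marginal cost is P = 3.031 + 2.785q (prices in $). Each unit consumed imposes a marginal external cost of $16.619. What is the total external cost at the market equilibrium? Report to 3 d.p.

Market equilibrium (private): 3.031 + 2.785q = 199.318 - 1.036q → q_m = 51.3706.
Total external cost = MEC × q_m = 16.619 × 51.3706 = 853.7280.

$853.728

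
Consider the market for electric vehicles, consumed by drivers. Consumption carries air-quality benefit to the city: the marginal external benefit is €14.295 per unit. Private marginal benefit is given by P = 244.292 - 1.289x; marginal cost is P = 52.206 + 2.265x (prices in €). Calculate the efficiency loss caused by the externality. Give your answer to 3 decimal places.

DWL = €28.749

Market equilibrium (private): 52.206 + 2.265x = 244.292 - 1.289x → x_m = 54.0478.
Social marginal benefit = demand + MEB = 258.587 - 1.289x.
Set SMB = MC: 258.587 - 1.289x = 52.206 + 2.265x → x* = 58.0701.
The loss is the area between SMB and MC from x* to x_m; with linear curves that's a triangle of height MEB(x_m).
DWL = ½ × 4.0223 × 14.2950 = 28.7494.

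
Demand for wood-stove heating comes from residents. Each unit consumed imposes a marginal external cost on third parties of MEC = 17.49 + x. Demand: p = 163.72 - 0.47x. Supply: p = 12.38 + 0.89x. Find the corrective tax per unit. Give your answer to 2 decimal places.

tax = 74.21 per unit

Social marginal benefit = demand − MEC = 146.23 - 1.47x.
Set SMB = MC: 146.23 - 1.47x = 12.38 + 0.89x → x* = 56.7161.
The Pigouvian tax equals MEC at x*: 17.49 + 1.00×56.7161 = 74.2061.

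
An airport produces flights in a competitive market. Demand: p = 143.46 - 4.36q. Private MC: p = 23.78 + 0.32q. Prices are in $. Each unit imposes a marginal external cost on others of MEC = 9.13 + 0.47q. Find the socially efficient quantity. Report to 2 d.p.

q* = 21.47

Social marginal cost = private MC + MEC = 32.91 + 0.79q.
Set SMC = demand: 32.91 + 0.79q = 143.46 - 4.36q → q* = 21.4660.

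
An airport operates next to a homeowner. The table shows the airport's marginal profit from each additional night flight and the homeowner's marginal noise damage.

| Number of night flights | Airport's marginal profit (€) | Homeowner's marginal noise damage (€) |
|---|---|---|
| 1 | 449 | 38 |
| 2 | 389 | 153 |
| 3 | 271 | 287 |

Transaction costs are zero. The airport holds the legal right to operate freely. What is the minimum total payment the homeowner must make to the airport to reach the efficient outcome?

€271

Left alone the airport would choose level 3 (marginal profit stays positive).
Efficient level: k* = 2 (marginal profit ≥ marginal noise damage through 2).
The homeowner must at least cover the airport's forgone profit from cutting 3→2: 271 = 271.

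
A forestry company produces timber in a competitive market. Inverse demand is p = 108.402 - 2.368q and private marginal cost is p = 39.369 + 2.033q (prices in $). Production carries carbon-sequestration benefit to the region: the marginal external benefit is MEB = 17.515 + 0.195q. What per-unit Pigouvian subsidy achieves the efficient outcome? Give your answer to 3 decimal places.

Social marginal cost = private MC − MEB = 21.854 + 1.838q.
Set SMC = demand: 21.854 + 1.838q = 108.402 - 2.368q → q* = 20.5773.
The Pigouvian subsidy equals MEB at q*: 17.515 + 0.195×20.5773 = 21.5276.

subsidy = $21.528 per unit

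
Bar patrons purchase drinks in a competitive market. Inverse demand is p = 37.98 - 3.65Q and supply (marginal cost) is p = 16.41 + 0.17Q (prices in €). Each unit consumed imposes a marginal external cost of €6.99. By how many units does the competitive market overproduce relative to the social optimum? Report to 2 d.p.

1.83 units

Market equilibrium (private): 16.41 + 0.17Q = 37.98 - 3.65Q → Q_m = 5.6466.
Social marginal benefit = demand − MEC = 30.99 - 3.65Q.
Set SMB = MC: 30.99 - 3.65Q = 16.41 + 0.17Q → Q* = 3.8168.
Gap = |5.6466 − 3.8168| = 1.8298.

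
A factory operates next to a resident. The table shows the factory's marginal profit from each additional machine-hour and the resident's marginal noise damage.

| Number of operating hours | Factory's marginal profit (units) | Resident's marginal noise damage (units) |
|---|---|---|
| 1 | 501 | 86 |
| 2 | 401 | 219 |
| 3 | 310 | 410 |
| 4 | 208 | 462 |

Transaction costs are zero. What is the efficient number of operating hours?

2

Bargaining reaches the level where marginal profit last exceeds marginal noise damage.
That holds through level 2 (401 ≥ 219) but not at 3 (310 < 410).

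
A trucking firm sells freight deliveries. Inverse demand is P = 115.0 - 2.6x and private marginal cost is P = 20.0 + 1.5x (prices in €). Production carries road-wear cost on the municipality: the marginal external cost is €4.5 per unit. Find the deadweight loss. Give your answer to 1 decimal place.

Market equilibrium (private): 20.0 + 1.5x = 115.0 - 2.6x → x_m = 23.1707.
Social marginal cost = private MC + MEC = 24.5 + 1.5x.
Set SMC = demand: 24.5 + 1.5x = 115.0 - 2.6x → x* = 22.0732.
Between x* and x_m the wedge SMC − demand runs linearly from 0 to MEC(x_m), so the loss is a triangle.
DWL = ½ × 1.0975 × 4.5000 = 2.4694.

DWL = €2.5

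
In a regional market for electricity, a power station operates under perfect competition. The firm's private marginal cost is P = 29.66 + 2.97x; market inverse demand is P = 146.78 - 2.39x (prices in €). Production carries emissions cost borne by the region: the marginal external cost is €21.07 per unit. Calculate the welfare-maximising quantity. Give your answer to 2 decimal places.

x* = 17.92

Social marginal cost = private MC + MEC = 50.73 + 2.97x.
Set SMC = demand: 50.73 + 2.97x = 146.78 - 2.39x → x* = 17.9198.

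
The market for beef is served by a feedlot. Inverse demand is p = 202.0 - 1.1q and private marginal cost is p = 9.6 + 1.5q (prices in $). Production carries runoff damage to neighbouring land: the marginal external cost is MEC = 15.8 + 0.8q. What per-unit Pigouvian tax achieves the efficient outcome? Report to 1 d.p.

Social marginal cost = private MC + MEC = 25.4 + 2.3q.
Set SMC = demand: 25.4 + 2.3q = 202.0 - 1.1q → q* = 51.9412.
The Pigouvian tax equals MEC at q*: 15.8 + 0.8×51.9412 = 57.3530.

tax = $57.4 per unit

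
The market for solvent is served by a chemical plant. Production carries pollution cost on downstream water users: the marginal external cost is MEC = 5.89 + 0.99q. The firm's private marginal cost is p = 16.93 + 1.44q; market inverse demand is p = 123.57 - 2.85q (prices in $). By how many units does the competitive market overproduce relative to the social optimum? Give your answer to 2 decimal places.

5.78 units

Market equilibrium (private): 16.93 + 1.44q = 123.57 - 2.85q → q_m = 24.8578.
Social marginal cost = private MC + MEC = 22.82 + 2.43q.
Set SMC = demand: 22.82 + 2.43q = 123.57 - 2.85q → q* = 19.0814.
Gap = |24.8578 − 19.0814| = 5.7764.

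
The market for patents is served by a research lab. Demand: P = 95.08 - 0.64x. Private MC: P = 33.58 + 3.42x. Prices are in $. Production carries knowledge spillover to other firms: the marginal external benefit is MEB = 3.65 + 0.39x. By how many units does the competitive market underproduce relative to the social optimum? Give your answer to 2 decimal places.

2.60 units

Market equilibrium (private): 33.58 + 3.42x = 95.08 - 0.64x → x_m = 15.1478.
Social marginal cost = private MC − MEB = 29.93 + 3.03x.
Set SMC = demand: 29.93 + 3.03x = 95.08 - 0.64x → x* = 17.7520.
Gap = |15.1478 − 17.7520| = 2.6042.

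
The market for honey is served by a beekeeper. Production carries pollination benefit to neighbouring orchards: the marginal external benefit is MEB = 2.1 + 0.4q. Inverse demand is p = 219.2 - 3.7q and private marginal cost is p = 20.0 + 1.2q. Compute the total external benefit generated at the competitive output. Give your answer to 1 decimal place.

415.9

Market equilibrium (private): 20.0 + 1.2q = 219.2 - 3.7q → q_m = 40.6531.
Total external benefit = ∫₀^{q_m} (2.1 + 0.4q) dq = 2.1×40.6531 + ½×0.4×40.6531² = 415.9064.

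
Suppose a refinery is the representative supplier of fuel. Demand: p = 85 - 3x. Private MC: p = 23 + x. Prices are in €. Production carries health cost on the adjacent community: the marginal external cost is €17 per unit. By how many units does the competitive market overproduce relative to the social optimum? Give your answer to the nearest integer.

Market equilibrium (private): 23 + x = 85 - 3x → x_m = 15.5000.
Social marginal cost = private MC + MEC = 40 + x.
Set SMC = demand: 40 + x = 85 - 3x → x* = 11.2500.
Gap = |15.5000 − 11.2500| = 4.2500.

4 units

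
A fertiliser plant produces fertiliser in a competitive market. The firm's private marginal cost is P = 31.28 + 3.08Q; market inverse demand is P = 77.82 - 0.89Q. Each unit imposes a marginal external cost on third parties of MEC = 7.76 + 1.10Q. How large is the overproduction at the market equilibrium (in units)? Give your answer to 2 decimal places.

4.07 units

Market equilibrium (private): 31.28 + 3.08Q = 77.82 - 0.89Q → Q_m = 11.7229.
Social marginal cost = private MC + MEC = 39.04 + 4.18Q.
Set SMC = demand: 39.04 + 4.18Q = 77.82 - 0.89Q → Q* = 7.6489.
Gap = |11.7229 − 7.6489| = 4.0740.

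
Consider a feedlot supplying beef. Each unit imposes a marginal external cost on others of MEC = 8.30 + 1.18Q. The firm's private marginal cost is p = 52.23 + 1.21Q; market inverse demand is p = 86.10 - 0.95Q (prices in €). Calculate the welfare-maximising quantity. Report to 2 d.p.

Q* = 7.66

Social marginal cost = private MC + MEC = 60.53 + 2.39Q.
Set SMC = demand: 60.53 + 2.39Q = 86.10 - 0.95Q → Q* = 7.6557.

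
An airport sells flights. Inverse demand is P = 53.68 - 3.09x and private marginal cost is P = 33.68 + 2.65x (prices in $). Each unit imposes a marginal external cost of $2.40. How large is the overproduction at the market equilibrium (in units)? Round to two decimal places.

Market equilibrium (private): 33.68 + 2.65x = 53.68 - 3.09x → x_m = 3.4843.
Social marginal cost = private MC + MEC = 36.08 + 2.65x.
Set SMC = demand: 36.08 + 2.65x = 53.68 - 3.09x → x* = 3.0662.
Gap = |3.4843 − 3.0662| = 0.4181.

0.42 units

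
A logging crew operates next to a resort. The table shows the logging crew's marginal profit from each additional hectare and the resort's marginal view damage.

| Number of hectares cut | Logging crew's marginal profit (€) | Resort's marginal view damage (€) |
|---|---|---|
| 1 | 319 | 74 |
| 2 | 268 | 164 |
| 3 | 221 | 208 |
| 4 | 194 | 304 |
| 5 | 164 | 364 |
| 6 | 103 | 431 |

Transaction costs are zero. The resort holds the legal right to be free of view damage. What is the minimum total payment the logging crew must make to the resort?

Efficient level: marginal profit ≥ marginal view damage through level 3, so k* = 3.
With the resort holding the right, the logging crew must at least compensate total damage at k*: 74 + 164 + 208 = 446.

€446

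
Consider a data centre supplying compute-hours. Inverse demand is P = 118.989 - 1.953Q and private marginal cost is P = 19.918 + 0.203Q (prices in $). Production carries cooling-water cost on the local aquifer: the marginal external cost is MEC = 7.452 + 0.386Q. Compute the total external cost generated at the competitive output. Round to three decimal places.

$749.953

Market equilibrium (private): 19.918 + 0.203Q = 118.989 - 1.953Q → Q_m = 45.9513.
Total external cost = ∫₀^{Q_m} (7.452 + 0.386Q) dQ = 7.452×45.9513 + ½×0.386×45.9513² = 749.9528.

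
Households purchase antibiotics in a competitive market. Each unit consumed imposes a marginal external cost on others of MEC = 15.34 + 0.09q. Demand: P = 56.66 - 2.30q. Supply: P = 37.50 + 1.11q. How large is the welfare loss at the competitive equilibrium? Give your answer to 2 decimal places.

DWL = 35.87

Market equilibrium (private): 37.50 + 1.11q = 56.66 - 2.30q → q_m = 5.6188.
Social marginal benefit = demand − MEC = 41.32 - 2.39q.
Set SMB = MC: 41.32 - 2.39q = 37.50 + 1.11q → q* = 1.0914.
The loss is the area between SMB and MC from q* to q_m; with linear curves that's a triangle of height MEC(q_m).
DWL = ½ × 4.5274 × 15.8457 = 35.8699.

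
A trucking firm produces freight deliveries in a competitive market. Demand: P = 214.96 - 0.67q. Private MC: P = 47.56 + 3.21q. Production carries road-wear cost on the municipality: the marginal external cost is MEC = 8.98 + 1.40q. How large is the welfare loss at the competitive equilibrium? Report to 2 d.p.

DWL = 455.86

Market equilibrium (private): 47.56 + 3.21q = 214.96 - 0.67q → q_m = 43.1443.
Social marginal cost = private MC + MEC = 56.54 + 4.61q.
Set SMC = demand: 56.54 + 4.61q = 214.96 - 0.67q → q* = 30.0038.
Height of the DWL triangle at q_m is SMC(q_m) − demand(q_m) = MEC(q_m) = 69.3821.
DWL = ½ × 13.1405 × 69.3821 = 455.8577.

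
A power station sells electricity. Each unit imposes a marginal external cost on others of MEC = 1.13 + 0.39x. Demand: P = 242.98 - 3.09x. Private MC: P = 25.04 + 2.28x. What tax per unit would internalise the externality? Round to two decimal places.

tax = 15.81 per unit

Social marginal cost = private MC + MEC = 26.17 + 2.67x.
Set SMC = demand: 26.17 + 2.67x = 242.98 - 3.09x → x* = 37.6406.
The Pigouvian tax equals MEC at x*: 1.13 + 0.39×37.6406 = 15.8098.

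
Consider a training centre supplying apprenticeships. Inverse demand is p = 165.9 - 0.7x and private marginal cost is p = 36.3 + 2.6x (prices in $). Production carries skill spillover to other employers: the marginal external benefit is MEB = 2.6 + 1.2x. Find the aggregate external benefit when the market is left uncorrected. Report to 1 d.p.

Market equilibrium (private): 36.3 + 2.6x = 165.9 - 0.7x → x_m = 39.2727.
Total external benefit = ∫₀^{x_m} (2.6 + 1.2x) dx = 2.6×39.2727 + ½×1.2×39.2727² = 1027.5160.

$1027.5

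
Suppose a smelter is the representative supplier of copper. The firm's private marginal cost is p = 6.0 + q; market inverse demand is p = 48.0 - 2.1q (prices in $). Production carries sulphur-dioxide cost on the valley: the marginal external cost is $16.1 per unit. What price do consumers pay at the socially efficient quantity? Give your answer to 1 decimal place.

P = $30.5

Social marginal cost = private MC + MEC = 22.1 + q.
Set SMC = demand: 22.1 + q = 48.0 - 2.1q → q* = 8.3548.
Consumer price on the demand curve at q*: 48.0 − 2.1×8.3548 = 30.4549.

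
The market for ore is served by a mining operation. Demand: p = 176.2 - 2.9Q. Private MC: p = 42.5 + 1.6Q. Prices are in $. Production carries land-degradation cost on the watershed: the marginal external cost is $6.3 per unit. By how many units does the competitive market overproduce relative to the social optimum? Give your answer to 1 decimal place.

Market equilibrium (private): 42.5 + 1.6Q = 176.2 - 2.9Q → Q_m = 29.7111.
Social marginal cost = private MC + MEC = 48.8 + 1.6Q.
Set SMC = demand: 48.8 + 1.6Q = 176.2 - 2.9Q → Q* = 28.3111.
Gap = |29.7111 − 28.3111| = 1.4000.

1.4 units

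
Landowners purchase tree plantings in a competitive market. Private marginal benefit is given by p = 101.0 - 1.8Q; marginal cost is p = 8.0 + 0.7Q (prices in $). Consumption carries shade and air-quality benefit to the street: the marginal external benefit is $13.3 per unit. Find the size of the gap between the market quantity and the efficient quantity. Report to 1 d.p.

Market equilibrium (private): 8.0 + 0.7Q = 101.0 - 1.8Q → Q_m = 37.2000.
Social marginal benefit = demand + MEB = 114.3 - 1.8Q.
Set SMB = MC: 114.3 - 1.8Q = 8.0 + 0.7Q → Q* = 42.5200.
Gap = |37.2000 − 42.5200| = 5.3200.

5.3 units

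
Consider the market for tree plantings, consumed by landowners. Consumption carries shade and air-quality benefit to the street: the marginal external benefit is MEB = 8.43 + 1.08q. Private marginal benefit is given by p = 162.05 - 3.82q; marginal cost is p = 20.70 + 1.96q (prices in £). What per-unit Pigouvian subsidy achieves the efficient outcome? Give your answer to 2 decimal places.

subsidy = £42.85 per unit

Social marginal benefit = demand + MEB = 170.48 - 2.74q.
Set SMB = MC: 170.48 - 2.74q = 20.70 + 1.96q → q* = 31.8681.
The Pigouvian subsidy equals MEB at q*: 8.43 + 1.08×31.8681 = 42.8475.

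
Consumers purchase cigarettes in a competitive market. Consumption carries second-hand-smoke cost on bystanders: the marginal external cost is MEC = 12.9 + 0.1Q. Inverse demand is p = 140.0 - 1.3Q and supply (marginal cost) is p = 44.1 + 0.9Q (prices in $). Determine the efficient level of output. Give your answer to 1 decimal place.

Q* = 36.1

Social marginal benefit = demand − MEC = 127.1 - 1.4Q.
Set SMB = MC: 127.1 - 1.4Q = 44.1 + 0.9Q → Q* = 36.0870.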